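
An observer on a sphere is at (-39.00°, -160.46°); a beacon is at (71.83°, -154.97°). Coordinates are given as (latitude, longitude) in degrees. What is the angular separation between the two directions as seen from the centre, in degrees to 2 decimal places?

Let φ₁ = -0.6807 rad, φ₂ = 1.2537 rad, and Δλ = 0.0958 rad.
cos c = sin φ₁ sin φ₂ + cos φ₁ cos φ₂ cos Δλ = (-0.6293)(0.9501) + (0.7771)(0.3118)(0.9954) = -0.35671,
so c = arccos(-0.35671) = 1.93554 rad.
So the angular separation is 110.90°.

110.90°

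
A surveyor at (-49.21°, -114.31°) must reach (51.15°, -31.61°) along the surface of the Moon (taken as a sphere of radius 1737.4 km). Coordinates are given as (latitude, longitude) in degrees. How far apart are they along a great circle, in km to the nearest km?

3715 km

In radians: φ₁ = -0.8589, φ₂ = 0.8927, Δλ = 82.700° = 1.4434 rad.
cos c = sin φ₁ sin φ₂ + cos φ₁ cos φ₂ cos Δλ = (-0.7571)(0.7788) + (0.6533)(0.6273)(0.1271) = -0.53756,
so c = arccos(-0.53756) = 2.13834 rad.
Distance = R·c = 1737.4 × 2.1383 ≈ 3715 km.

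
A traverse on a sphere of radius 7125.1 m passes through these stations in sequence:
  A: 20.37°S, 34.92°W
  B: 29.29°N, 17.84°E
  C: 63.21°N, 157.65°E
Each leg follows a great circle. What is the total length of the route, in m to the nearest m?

Leg A→B: central angle 1.2403 rad, distance 8837.4 m.
Leg B→C: central angle 1.4339 rad, distance 10217.0 m.
Total: 8837.4 + 10217.0 ≈ 19054 m.

19054 m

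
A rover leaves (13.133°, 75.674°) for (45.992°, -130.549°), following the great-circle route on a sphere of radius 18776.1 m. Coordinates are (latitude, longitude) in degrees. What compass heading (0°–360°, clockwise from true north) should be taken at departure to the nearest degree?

With φ₁ = 0.2292, φ₂ = 0.8027, Δλ = 2.6839 rad, the forward-azimuth formula gives
θ = atan2( sin Δλ cos φ₂ , cos φ₁ sin φ₂ − sin φ₁ cos φ₂ cos Δλ ) = atan2(0.3070, 0.8420) = 20.03°.
So the initial bearing is 20°.

20°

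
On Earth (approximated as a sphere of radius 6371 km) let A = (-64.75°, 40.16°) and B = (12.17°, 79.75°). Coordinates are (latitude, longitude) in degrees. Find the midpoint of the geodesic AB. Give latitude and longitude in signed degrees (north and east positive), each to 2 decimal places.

The central angle between A and B is δ = 1.4398 rad.
With f = 0.5, the slerp weights are sin((1−f)δ)/sin δ = 0.6650 and sin(fδ)/sin δ = 0.6650.
Weighted sum of the unit vectors: (0.6650)·(0.3260,0.2751,-0.9045) + (0.6650)·(0.1739,0.9619,0.2108) = (0.3325, 0.8226, -0.4613).
Converting back: φ = atan2(z, √(x²+y²)) = -27.47°, λ = atan2(y, x) = 67.99°.

-27.47°, 67.99°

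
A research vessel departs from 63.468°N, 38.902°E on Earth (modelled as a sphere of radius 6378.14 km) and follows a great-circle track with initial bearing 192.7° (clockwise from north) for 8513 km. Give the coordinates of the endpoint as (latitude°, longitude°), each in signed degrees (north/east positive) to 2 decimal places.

-12.38°, 26.26°

Angular distance δ = d/R = 8513/6378.14 = 1.33472 rad; initial bearing θ = 3.3632 rad.
sin φ₂ = sin φ₁ cos δ + cos φ₁ sin δ cos θ = (0.8947)(0.2339) + (0.4467)(0.9723)(-0.9755) = -0.2144, so φ₂ = -12.38°.
Δλ = atan2(sin θ sin δ cos φ₁, cos δ − sin φ₁ sin φ₂) = atan2(-0.0955, 0.4257) = -12.641°.
λ₂ = 38.902° − 12.641° = 26.26°.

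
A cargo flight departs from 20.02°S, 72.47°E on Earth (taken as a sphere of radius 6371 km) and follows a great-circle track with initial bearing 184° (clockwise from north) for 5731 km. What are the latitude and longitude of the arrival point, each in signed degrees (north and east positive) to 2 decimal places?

Angular distance δ = d/R = 5731/6371 = 0.89954 rad; initial bearing θ = 3.2114 rad.
sin φ₂ = sin φ₁ cos δ + cos φ₁ sin δ cos θ = (-0.3423)(0.6220) + (0.9396)(0.7830)(-0.9976) = -0.9469, so φ₂ = -71.24°.
Δλ = atan2(sin θ sin δ cos φ₁, cos δ − sin φ₁ sin φ₂) = atan2(-0.0513, 0.2978) = -9.778°.
λ₂ = 72.470° − 9.778° = 62.69°.

-71.24°, 62.69°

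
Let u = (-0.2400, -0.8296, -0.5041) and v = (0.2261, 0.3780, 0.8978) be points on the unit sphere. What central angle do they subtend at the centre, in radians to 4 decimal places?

u·v = -0.8204; |u| = 1.0000, |v| = 1.0000.
cos θ = (u·v)/(|u||v|) = -0.8204, so θ = 2.5330 rad.

2.5330 rad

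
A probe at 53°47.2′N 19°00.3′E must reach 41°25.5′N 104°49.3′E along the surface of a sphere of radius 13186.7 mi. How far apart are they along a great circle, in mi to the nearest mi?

In radians: φ₁ = 0.9388, φ₂ = 0.7230, Δλ = 85.817° = 1.4978 rad.
Haversine: a = sin²(Δφ/2) + cos φ₁ cos φ₂ sin²(Δλ/2) = 0.0116 + (0.5908)(0.7498)(0.4635) = 0.21693.
Central angle c = 2·arcsin(√a) = 0.96898 rad.
Distance = R·c = 13186.7 × 0.9690 ≈ 12778 mi.

12778 mi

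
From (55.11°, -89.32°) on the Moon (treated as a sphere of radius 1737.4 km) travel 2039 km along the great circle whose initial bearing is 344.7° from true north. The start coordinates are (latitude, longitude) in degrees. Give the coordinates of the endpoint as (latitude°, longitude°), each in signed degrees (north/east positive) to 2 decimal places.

55.70°, 116.26°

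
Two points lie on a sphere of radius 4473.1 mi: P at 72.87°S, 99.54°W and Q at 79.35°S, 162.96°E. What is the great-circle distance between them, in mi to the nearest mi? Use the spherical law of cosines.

Let φ₁ = -1.2718 rad, φ₂ = -1.3849 rad, and Δλ = -1.7017 rad.
cos c = sin φ₁ sin φ₂ + cos φ₁ cos φ₂ cos Δλ = (-0.9556)(-0.9828) + (0.2945)(0.1848)(-0.1305) = 0.93207,
so c = arccos(0.93207) = 0.37070 rad.
Distance = R·c = 4473.1 × 0.3707 ≈ 1658 mi.

1658 mi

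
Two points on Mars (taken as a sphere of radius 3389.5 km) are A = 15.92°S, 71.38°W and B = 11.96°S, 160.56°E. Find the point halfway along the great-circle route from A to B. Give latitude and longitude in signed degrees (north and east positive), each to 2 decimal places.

-29.54°, -136.42°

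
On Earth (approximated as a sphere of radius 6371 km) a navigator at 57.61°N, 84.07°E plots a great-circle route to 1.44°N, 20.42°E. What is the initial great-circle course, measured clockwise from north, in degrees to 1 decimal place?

With φ₁ = 1.0055, φ₂ = 0.0251, Δλ = -1.1109 rad, the forward-azimuth formula gives
θ = atan2( sin Δλ cos φ₂ , cos φ₁ sin φ₂ − sin φ₁ cos φ₂ cos Δλ ) = atan2(-0.8958, -0.3612) = -111.96°.
Adding 360° brings this into [0°, 360°): 248.0°.

248.0°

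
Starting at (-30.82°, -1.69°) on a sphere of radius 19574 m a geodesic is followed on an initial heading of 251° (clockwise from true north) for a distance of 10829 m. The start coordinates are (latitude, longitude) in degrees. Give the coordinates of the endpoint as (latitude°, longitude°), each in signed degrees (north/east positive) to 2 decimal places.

Angular distance δ = d/R = 10829/19574 = 0.55323 rad; initial bearing θ = 4.3808 rad.
sin φ₂ = sin φ₁ cos δ + cos φ₁ sin δ cos θ = (-0.5123)(0.8508) + (0.8588)(0.5254)(-0.3256) = -0.5828, so φ₂ = -35.65°.
Δλ = atan2(sin θ sin δ cos φ₁, cos δ − sin φ₁ sin φ₂) = atan2(-0.4267, 0.5522) = -37.690°.
λ₂ = -1.690° − 37.690° = -39.38°.

-35.65°, -39.38°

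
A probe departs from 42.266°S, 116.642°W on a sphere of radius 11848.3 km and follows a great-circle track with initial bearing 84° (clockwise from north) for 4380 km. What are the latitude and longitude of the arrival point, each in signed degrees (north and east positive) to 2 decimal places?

-36.81°, -89.97°

Angular distance δ = d/R = 4380/11848.3 = 0.36967 rad; initial bearing θ = 1.4661 rad.
sin φ₂ = sin φ₁ cos δ + cos φ₁ sin δ cos θ = (-0.6726)(0.9324) + (0.7400)(0.3613)(0.1045) = -0.5992, so φ₂ = -36.81°.
Δλ = atan2(sin θ sin δ cos φ₁, cos δ − sin φ₁ sin φ₂) = atan2(0.2659, 0.5294) = 26.668°.
λ₂ = -116.642° + 26.668° = -89.97°.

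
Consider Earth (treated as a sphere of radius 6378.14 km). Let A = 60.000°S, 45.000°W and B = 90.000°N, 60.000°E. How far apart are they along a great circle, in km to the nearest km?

With latitudes φ₁ = -60.000°, φ₂ = 90.000° and longitude difference Δλ = 105.000°:
cos c = sin φ₁ sin φ₂ + cos φ₁ cos φ₂ cos Δλ = (-0.8660)(1.0000) + (0.5000)(0.0000)(-0.2588) = -0.86603,
so c = arccos(-0.86603) = 2.61799 rad.
Distance = R·c = 6378.14 × 2.6180 ≈ 16698 km.

16698 km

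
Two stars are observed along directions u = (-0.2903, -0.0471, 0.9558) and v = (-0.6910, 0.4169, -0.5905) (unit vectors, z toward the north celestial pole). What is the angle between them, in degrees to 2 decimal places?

112.55°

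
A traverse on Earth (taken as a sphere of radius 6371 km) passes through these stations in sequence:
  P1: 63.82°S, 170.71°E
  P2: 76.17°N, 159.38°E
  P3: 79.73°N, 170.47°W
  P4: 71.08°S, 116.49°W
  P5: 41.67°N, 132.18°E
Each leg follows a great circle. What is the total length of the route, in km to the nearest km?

Leg P1→P2: central angle 2.4465 rad, distance 15586.6 km.
Leg P2→P3: central angle 0.1241 rad, distance 790.9 km.
Leg P3→P4: central angle 2.6833 rad, distance 17095.5 km.
Leg P4→P5: central angle 2.3703 rad, distance 15101.3 km.
Total: 15586.6 + 790.9 + 17095.5 + 15101.3 ≈ 48574 km.

48574 km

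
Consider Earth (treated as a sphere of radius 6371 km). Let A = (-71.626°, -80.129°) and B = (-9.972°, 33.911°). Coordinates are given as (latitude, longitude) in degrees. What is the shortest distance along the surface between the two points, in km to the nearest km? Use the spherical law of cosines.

With latitudes φ₁ = -71.626°, φ₂ = -9.972° and longitude difference Δλ = 114.040°:
cos c = sin φ₁ sin φ₂ + cos φ₁ cos φ₂ cos Δλ = (-0.9490)(-0.1732) + (0.3152)(0.9849)(-0.4074) = 0.03787,
so c = arccos(0.03787) = 1.53292 rad.
Distance = R·c = 6371 × 1.5329 ≈ 9766 km.

9766 km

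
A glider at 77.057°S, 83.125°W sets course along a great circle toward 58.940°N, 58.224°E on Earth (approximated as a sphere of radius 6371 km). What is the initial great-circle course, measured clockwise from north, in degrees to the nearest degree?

122°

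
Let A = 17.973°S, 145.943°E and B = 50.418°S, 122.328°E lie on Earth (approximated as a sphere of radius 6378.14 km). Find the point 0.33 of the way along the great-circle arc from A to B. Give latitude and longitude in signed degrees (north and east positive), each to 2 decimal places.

-29.12°, 140.04°

The central angle between A and B is δ = 0.6548 rad.
With f = 0.33, the slerp weights are sin((1−f)δ)/sin δ = 0.6975 and sin(fδ)/sin δ = 0.3521.
Weighted sum of the unit vectors: (0.6975)·(-0.7881,0.5327,-0.3086) + (0.3521)·(-0.3407,0.5384,-0.7707) = (-0.6696, 0.5611, -0.4866).
Converting back: φ = atan2(z, √(x²+y²)) = -29.12°, λ = atan2(y, x) = 140.04°.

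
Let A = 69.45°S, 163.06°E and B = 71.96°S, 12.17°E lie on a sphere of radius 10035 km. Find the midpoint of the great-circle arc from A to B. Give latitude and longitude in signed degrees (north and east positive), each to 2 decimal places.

The central angle between A and B is δ = 0.6512 rad.
With f = 0.5, the slerp weights are sin((1−f)δ)/sin δ = 0.5277 and sin(fδ)/sin δ = 0.5277.
Weighted sum of the unit vectors: (0.5277)·(-0.3358,0.1023,-0.9364) + (0.5277)·(0.3027,0.0653,-0.9508) = (-0.0175, 0.0884, -0.9959).
Converting back: φ = atan2(z, √(x²+y²)) = -84.83°, λ = atan2(y, x) = 101.17°.

-84.83°, 101.17°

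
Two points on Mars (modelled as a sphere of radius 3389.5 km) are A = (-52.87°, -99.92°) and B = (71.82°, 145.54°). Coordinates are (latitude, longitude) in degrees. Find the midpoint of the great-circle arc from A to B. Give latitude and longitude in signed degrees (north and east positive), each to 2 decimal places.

The central angle between A and B is δ = 2.5602 rad.
With f = 0.5, the slerp weights are sin((1−f)δ)/sin δ = 1.7444 and sin(fδ)/sin δ = 1.7444.
Weighted sum of the unit vectors: (1.7444)·(-0.1040,-0.5946,-0.7973) + (1.7444)·(-0.2573,0.1765,0.9501) = (-0.6302, -0.7293, 0.2666).
Converting back: φ = atan2(z, √(x²+y²)) = 15.46°, λ = atan2(y, x) = -130.83°.

15.46°, -130.83°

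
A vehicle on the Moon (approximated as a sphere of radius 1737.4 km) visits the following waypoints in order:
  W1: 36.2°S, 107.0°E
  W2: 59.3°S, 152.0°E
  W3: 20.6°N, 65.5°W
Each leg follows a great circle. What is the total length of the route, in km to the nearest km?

Leg W1→W2: central angle 0.6449 rad, distance 1120.5 km.
Leg W2→W3: central angle 2.3208 rad, distance 4032.2 km.
Total: 1120.5 + 4032.2 ≈ 5153 km.

5153 km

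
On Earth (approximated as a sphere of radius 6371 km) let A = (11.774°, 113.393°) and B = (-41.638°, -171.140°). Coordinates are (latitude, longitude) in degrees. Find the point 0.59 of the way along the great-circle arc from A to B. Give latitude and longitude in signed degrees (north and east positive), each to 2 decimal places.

Central angle δ = 1.5228 rad. Interpolating on the sphere with fraction f = 0.59:
P = [sin((1−f)δ)·A + sin(fδ)·B] / sin δ = 0.5852·A + 0.7833·B in Cartesian coordinates,
giving P = (-0.8059, 0.4357, -0.4010), i.e. latitude -23.64°, longitude 151.60°.

-23.64°, 151.60°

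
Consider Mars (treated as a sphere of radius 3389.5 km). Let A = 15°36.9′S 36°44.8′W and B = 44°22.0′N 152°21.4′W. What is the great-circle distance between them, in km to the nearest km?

7044 km

Let φ₁ = -0.2725 rad, φ₂ = 0.7743 rad, and Δλ = -2.0178 rad.
cos c = sin φ₁ sin φ₂ + cos φ₁ cos φ₂ cos Δλ = (-0.2692)(0.6992) + (0.9631)(0.7149)(-0.4322) = -0.48582,
so c = arccos(-0.48582) = 2.07809 rad.
Distance = R·c = 3389.5 × 2.0781 ≈ 7044 km.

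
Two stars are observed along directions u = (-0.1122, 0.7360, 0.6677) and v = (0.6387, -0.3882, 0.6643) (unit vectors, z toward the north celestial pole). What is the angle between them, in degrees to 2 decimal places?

u·v = 0.0862; |u| = 1.0001, |v| = 1.0000.
cos θ = (u·v)/(|u||v|) = 0.0862, so θ = 85.06°.

85.06°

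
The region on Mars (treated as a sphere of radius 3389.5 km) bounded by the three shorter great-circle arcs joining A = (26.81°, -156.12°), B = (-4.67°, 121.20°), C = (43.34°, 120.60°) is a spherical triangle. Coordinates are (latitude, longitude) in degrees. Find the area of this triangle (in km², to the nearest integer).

6915139 km²

Side lengths (central angles): a = 0.8380, b = 1.1750, c = 1.4941 rad; semiperimeter s = 1.7536.
By l'Huilier's theorem, tan(E/4) = √[tan(s/2) tan((s−a)/2) tan((s−b)/2) tan((s−c)/2)], giving spherical excess E = 0.6019 rad.
Area = E·R² = 0.6019 × (3389.5)² ≈ 6915139 km².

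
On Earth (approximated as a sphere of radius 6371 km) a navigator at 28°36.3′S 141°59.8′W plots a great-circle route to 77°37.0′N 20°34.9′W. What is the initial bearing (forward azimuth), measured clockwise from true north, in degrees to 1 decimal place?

12.8°

Δλ = 121.415° = 2.1191 rad.
y = sin Δλ · cos φ₂ = (0.8534)(0.2145) = 0.1830
x = cos φ₁ sin φ₂ − sin φ₁ cos φ₂ cos Δλ = (0.8779)(0.9767) − (-0.4788)(0.2145)(-0.5212) = 0.8040
θ = atan2(y, x) = 12.82°, so the bearing is 12.8°.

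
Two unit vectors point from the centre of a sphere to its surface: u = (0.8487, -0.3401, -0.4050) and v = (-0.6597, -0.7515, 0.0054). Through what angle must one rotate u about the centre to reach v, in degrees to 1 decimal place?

u·v = -0.3065; |u| = 1.0000, |v| = 1.0000.
cos θ = (u·v)/(|u||v|) = -0.3065, so θ = 107.8°.

107.8°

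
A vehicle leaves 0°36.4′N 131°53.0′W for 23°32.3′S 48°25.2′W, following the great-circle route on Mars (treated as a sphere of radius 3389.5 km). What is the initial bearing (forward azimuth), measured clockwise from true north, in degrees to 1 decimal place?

Δλ = 83.463° = 1.4567 rad.
y = sin Δλ · cos φ₂ = (0.9935)(0.9168) = 0.9108
x = cos φ₁ sin φ₂ − sin φ₁ cos φ₂ cos Δλ = (0.9999)(-0.3994) − (0.0106)(0.9168)(0.1138) = -0.4004
θ = atan2(y, x) = 113.73°, so the bearing is 113.7°.

113.7°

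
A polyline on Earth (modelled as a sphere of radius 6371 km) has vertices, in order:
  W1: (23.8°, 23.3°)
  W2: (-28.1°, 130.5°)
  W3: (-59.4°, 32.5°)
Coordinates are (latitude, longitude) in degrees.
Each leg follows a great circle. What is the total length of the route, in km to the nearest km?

Leg W1→W2: central angle 2.0139 rad, distance 12830.5 km.
Leg W2→W3: central angle 1.2208 rad, distance 7777.5 km.
Total: 12830.5 + 7777.5 ≈ 20608 km.

20608 km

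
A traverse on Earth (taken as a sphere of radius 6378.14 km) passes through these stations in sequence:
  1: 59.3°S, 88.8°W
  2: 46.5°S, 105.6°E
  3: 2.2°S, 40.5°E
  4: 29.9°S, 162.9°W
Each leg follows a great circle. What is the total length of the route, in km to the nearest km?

31828 km

Leg 1→2: central angle 1.2835 rad, distance 8186.6 km.
Leg 2→3: central angle 1.2478 rad, distance 7958.3 km.
Leg 3→4: central angle 2.4589 rad, distance 15683.2 km.
Total: 8186.6 + 7958.3 + 15683.2 ≈ 31828 km.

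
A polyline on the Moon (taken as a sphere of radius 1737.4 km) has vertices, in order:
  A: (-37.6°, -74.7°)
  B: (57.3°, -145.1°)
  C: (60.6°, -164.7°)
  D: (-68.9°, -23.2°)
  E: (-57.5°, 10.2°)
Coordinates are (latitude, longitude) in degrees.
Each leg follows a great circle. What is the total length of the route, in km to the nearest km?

Leg A→B: central angle 1.9497 rad, distance 3387.3 km.
Leg B→C: central angle 0.1848 rad, distance 321.1 km.
Leg C→D: central angle 2.8276 rad, distance 4912.7 km.
Leg D→E: central angle 0.3229 rad, distance 561.0 km.
Total: 3387.3 + 321.1 + 4912.7 + 561.0 ≈ 9182 km.

9182 km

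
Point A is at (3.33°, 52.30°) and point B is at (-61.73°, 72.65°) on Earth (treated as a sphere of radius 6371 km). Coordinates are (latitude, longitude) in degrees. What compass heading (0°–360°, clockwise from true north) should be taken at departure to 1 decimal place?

Δλ = 20.350° = 0.3552 rad.
y = sin Δλ · cos φ₂ = (0.3478)(0.4736) = 0.1647
x = cos φ₁ sin φ₂ − sin φ₁ cos φ₂ cos Δλ = (0.9983)(-0.8807) − (0.0581)(0.4736)(0.9376) = -0.9050
θ = atan2(y, x) = 169.69°, so the bearing is 169.7°.

169.7°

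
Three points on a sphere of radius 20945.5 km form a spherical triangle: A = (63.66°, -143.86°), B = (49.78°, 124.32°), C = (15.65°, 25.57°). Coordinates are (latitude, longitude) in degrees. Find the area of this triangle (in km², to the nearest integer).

Side lengths (central angles): a = 1.4592, b = 1.7500, c = 0.8296 rad; semiperimeter s = 2.0194.
By l'Huilier's theorem, tan(E/4) = √[tan(s/2) tan((s−a)/2) tan((s−b)/2) tan((s−c)/2)], giving spherical excess E = 0.8083 rad.
Area = E·R² = 0.8083 × (20945.5)² ≈ 354593538 km².

354593538 km²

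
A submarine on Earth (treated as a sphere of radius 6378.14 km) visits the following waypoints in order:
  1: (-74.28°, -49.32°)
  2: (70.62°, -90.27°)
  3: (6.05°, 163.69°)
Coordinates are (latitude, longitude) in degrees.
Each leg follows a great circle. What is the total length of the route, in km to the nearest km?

Leg 1→2: central angle 2.5684 rad, distance 16381.3 km.
Leg 2→3: central angle 1.5625 rad, distance 9966.2 km.
Total: 16381.3 + 9966.2 ≈ 26348 km.

26348 km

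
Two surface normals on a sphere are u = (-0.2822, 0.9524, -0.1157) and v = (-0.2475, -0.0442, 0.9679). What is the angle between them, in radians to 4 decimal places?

u·v = -0.0842; |u| = 1.0000, |v| = 1.0000.
cos θ = (u·v)/(|u||v|) = -0.0842, so θ = 1.6551 rad.

1.6551 rad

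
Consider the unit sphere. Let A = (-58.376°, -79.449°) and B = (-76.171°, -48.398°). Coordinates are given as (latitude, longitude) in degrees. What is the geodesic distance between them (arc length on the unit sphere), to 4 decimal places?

With latitudes φ₁ = -58.376°, φ₂ = -76.171° and longitude difference Δλ = 31.051°:
Haversine: a = sin²(Δφ/2) + cos φ₁ cos φ₂ sin²(Δλ/2) = 0.0239 + (0.5243)(0.2390)(0.0716) = 0.03290.
Central angle c = 2·arcsin(√a) = 0.36479 rad.
On the unit sphere the arc length equals the central angle: 0.3648.

0.3648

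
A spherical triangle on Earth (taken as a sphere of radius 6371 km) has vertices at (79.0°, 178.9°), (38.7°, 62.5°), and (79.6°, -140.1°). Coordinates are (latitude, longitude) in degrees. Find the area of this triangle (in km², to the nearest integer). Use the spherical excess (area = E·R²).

2473722 km²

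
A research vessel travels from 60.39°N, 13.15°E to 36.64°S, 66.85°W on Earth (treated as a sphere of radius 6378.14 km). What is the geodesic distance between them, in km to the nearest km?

12996 km

With latitudes φ₁ = 60.390°, φ₂ = -36.640° and longitude difference Δλ = -80.000°:
cos c = sin φ₁ sin φ₂ + cos φ₁ cos φ₂ cos Δλ = (0.8694)(-0.5968) + (0.4941)(0.8024)(0.1736) = -0.45001,
so c = arccos(-0.45001) = 2.03757 rad.
Distance = R·c = 6378.14 × 2.0376 ≈ 12996 km.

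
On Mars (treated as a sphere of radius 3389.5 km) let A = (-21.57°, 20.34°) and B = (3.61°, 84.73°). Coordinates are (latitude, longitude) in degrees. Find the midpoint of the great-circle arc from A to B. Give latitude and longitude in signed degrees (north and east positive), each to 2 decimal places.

-10.58°, 53.81°

The central angle between A and B is δ = 1.1831 rad.
With f = 0.5, the slerp weights are sin((1−f)δ)/sin δ = 0.6024 and sin(fδ)/sin δ = 0.6024.
Weighted sum of the unit vectors: (0.6024)·(0.8720,0.3232,-0.3676) + (0.6024)·(0.0917,0.9938,0.0630) = (0.5805, 0.7933, -0.1835).
Converting back: φ = atan2(z, √(x²+y²)) = -10.58°, λ = atan2(y, x) = 53.81°.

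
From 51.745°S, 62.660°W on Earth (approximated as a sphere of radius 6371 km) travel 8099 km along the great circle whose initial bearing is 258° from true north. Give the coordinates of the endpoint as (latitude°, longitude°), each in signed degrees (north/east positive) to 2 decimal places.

-20.78°, -151.02°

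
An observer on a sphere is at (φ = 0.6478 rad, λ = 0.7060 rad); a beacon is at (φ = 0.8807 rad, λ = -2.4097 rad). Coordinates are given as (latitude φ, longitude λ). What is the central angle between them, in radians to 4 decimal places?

1.6129 rad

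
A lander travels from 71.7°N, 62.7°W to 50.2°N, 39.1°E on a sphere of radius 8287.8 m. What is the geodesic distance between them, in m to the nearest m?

6727 m

Let φ₁ = 1.2514 rad, φ₂ = 0.8762 rad, and Δλ = 1.7767 rad.
Haversine: a = sin²(Δφ/2) + cos φ₁ cos φ₂ sin²(Δλ/2) = 0.0348 + (0.3140)(0.6401)(0.6022) = 0.15584.
Central angle c = 2·arcsin(√a) = 0.81162 rad.
Distance = R·c = 8287.8 × 0.8116 ≈ 6727 m.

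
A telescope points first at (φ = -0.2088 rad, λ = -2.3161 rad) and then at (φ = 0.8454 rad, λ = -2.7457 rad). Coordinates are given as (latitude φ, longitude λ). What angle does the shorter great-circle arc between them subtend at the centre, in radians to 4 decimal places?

1.1208 rad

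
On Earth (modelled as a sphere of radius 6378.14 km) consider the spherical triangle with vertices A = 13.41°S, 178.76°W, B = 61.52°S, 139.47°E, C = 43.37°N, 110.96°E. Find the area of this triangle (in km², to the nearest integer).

42184162 km²

Side lengths (central angles): a = 1.8744, b = 1.4914, c = 0.9887 rad; semiperimeter s = 2.1772.
By l'Huilier's theorem, tan(E/4) = √[tan(s/2) tan((s−a)/2) tan((s−b)/2) tan((s−c)/2)], giving spherical excess E = 1.0370 rad.
Area = E·R² = 1.0370 × (6378.14)² ≈ 42184162 km².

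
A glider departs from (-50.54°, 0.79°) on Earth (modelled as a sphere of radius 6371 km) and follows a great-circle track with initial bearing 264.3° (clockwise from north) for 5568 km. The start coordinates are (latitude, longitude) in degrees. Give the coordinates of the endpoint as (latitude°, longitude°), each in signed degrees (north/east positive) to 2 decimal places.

-32.95°, -64.63°

Angular distance δ = d/R = 5568/6371 = 0.87396 rad; initial bearing θ = 4.6129 rad.
sin φ₂ = sin φ₁ cos δ + cos φ₁ sin δ cos θ = (-0.7721)(0.6418) + (0.6355)(0.7669)(-0.0993) = -0.5439, so φ₂ = -32.95°.
Δλ = atan2(sin θ sin δ cos φ₁, cos δ − sin φ₁ sin φ₂) = atan2(-0.4850, 0.2219) = -65.418°.
λ₂ = 0.790° − 65.418° = -64.63°.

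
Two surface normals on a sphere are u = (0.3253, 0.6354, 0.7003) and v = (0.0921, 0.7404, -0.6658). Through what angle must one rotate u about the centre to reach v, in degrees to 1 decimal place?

88.0°

u·v = 0.0342; |u| = 1.0000, |v| = 1.0000.
cos θ = (u·v)/(|u||v|) = 0.0342, so θ = 88.0°.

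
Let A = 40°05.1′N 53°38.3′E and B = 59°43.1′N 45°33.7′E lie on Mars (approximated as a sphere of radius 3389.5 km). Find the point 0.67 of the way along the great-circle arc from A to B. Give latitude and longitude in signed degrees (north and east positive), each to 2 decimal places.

The central angle between A and B is δ = 0.3539 rad.
With f = 0.67, the slerp weights are sin((1−f)δ)/sin δ = 0.3362 and sin(fδ)/sin δ = 0.6778.
Weighted sum of the unit vectors: (0.3362)·(0.4536,0.6161,0.6439) + (0.6778)·(0.3530,0.3600,0.8636) = (0.3918, 0.4512, 0.8018).
Converting back: φ = atan2(z, √(x²+y²)) = 53.30°, λ = atan2(y, x) = 49.03°.

53.30°, 49.03°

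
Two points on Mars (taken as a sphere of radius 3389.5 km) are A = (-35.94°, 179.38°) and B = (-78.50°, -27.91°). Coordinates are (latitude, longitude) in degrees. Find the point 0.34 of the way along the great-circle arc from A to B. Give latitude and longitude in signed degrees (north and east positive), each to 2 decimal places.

Central angle δ = 1.1244 rad. Interpolating on the sphere with fraction f = 0.34:
P = [sin((1−f)δ)·A + sin(fδ)·B] / sin δ = 0.7493·A + 0.4136·B in Cartesian coordinates,
giving P = (-0.5337, -0.0320, -0.8450), i.e. latitude -57.68°, longitude -176.57°.

-57.68°, -176.57°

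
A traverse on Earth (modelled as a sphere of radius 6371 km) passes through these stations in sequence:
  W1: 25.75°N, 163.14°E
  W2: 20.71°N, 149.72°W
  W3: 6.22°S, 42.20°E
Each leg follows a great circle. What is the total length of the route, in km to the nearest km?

22779 km

Leg W1→W2: central angle 0.7573 rad, distance 4824.6 km.
Leg W2→W3: central angle 2.8181 rad, distance 17954.3 km.
Total: 4824.6 + 17954.3 ≈ 22779 km.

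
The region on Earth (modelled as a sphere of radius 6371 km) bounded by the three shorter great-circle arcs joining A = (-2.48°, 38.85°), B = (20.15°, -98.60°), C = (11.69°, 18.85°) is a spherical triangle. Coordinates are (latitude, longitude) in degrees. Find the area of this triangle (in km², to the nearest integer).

Side lengths (central angles): a = 1.9326, b = 0.4261, c = 2.3544 rad; semiperimeter s = 2.3566.
By l'Huilier's theorem, tan(E/4) = √[tan(s/2) tan((s−a)/2) tan((s−b)/2) tan((s−c)/2)], giving spherical excess E = 0.1140 rad.
Area = E·R² = 0.1140 × (6371)² ≈ 4627137 km².

4627137 km²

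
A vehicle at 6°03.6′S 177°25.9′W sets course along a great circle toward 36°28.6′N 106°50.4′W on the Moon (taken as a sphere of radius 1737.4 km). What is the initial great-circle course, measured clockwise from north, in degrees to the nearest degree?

51°

With φ₁ = -0.1058, φ₂ = 0.6366, Δλ = 1.2321 rad, the forward-azimuth formula gives
θ = atan2( sin Δλ cos φ₂ , cos φ₁ sin φ₂ − sin φ₁ cos φ₂ cos Δλ ) = atan2(0.7584, 0.6194) = 50.76°.
So the initial bearing is 51°.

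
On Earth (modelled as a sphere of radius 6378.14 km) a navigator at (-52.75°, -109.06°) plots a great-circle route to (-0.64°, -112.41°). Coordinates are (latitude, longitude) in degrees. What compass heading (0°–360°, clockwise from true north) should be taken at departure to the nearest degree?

Δλ = -3.350° = -0.0585 rad.
y = sin Δλ · cos φ₂ = (-0.0584)(0.9999) = -0.0584
x = cos φ₁ sin φ₂ − sin φ₁ cos φ₂ cos Δλ = (0.6053)(-0.0112) − (-0.7960)(0.9999)(0.9983) = 0.7878
θ = atan2(y, x) = -4.24°; adding 360° gives 356°.

356°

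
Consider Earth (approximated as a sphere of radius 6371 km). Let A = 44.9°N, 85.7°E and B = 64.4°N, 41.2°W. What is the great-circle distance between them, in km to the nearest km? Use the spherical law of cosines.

7014 km

With latitudes φ₁ = 44.900°, φ₂ = 64.400° and longitude difference Δλ = -126.900°:
cos c = sin φ₁ sin φ₂ + cos φ₁ cos φ₂ cos Δλ = (0.7059)(0.9018) + (0.7083)(0.4321)(-0.6004) = 0.45281,
so c = arccos(0.45281) = 1.10088 rad.
Distance = R·c = 6371 × 1.1009 ≈ 7014 km.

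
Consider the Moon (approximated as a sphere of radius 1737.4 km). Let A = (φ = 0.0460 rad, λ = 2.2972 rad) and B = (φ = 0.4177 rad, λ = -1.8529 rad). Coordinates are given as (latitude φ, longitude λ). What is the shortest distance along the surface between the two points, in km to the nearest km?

3575 km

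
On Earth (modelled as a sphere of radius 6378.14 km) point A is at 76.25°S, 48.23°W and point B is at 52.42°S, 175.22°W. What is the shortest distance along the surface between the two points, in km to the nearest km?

In radians: φ₁ = -1.3308, φ₂ = -0.9149, Δλ = -126.990° = -2.2164 rad.
cos c = sin φ₁ sin φ₂ + cos φ₁ cos φ₂ cos Δλ = (-0.9713)(-0.7925) + (0.2377)(0.6099)(-0.6017) = 0.68257,
so c = arccos(0.68257) = 0.81952 rad.
Distance = R·c = 6378.14 × 0.8195 ≈ 5227 km.

5227 km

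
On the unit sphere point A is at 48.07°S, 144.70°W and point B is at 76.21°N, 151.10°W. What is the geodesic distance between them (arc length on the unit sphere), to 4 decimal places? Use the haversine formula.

Let φ₁ = -0.8390 rad, φ₂ = 1.3301 rad, and Δλ = -0.1117 rad.
Haversine: a = sin²(Δφ/2) + cos φ₁ cos φ₂ sin²(Δλ/2) = 0.7816 + (0.6682)(0.2384)(0.0031) = 0.78212.
Central angle c = 2·arcsin(√a) = 2.17030 rad.
On the unit sphere the arc length equals the central angle: 2.1703.

2.1703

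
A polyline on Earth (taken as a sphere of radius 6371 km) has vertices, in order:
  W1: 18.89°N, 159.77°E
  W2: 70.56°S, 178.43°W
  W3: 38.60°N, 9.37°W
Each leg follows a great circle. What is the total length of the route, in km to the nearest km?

Leg W1→W2: central angle 1.5837 rad, distance 10089.9 km.
Leg W2→W3: central angle 2.5749 rad, distance 16404.8 km.
Total: 10089.9 + 16404.8 ≈ 26495 km.

26495 km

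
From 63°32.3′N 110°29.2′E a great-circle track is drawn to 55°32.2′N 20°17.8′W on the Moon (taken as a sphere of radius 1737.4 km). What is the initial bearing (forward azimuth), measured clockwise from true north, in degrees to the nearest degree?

328°

With φ₁ = 1.1090, φ₂ = 0.9693, Δλ = -2.2826 rad, the forward-azimuth formula gives
θ = atan2( sin Δλ cos φ₂ , cos φ₁ sin φ₂ − sin φ₁ cos φ₂ cos Δλ ) = atan2(-0.4285, 0.6983) = -31.53°.
Adding 360° brings this into [0°, 360°): 328°.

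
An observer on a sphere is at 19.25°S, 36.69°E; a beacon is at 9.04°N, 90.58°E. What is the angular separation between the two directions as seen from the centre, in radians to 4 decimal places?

Let φ₁ = -0.3360 rad, φ₂ = 0.1578 rad, and Δλ = 0.9406 rad.
cos c = sin φ₁ sin φ₂ + cos φ₁ cos φ₂ cos Δλ = (-0.3297)(0.1571) + (0.9441)(0.9876)(0.5893) = 0.49767,
so c = arccos(0.49767) = 1.04988 rad.
So the angular separation is 1.0499 rad.

1.0499 rad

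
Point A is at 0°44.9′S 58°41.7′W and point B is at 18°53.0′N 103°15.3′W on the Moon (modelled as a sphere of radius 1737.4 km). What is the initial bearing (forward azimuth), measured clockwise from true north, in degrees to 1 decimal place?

296.6°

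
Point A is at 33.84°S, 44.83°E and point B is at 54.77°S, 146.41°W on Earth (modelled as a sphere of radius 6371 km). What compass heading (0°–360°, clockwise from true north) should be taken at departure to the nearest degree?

Δλ = 168.760° = 2.9454 rad.
y = sin Δλ · cos φ₂ = (0.1949)(0.5769) = 0.1124
x = cos φ₁ sin φ₂ − sin φ₁ cos φ₂ cos Δλ = (0.8306)(-0.8168) − (-0.5569)(0.5769)(-0.9808) = -0.9935
θ = atan2(y, x) = 173.54°, so the bearing is 174°.

174°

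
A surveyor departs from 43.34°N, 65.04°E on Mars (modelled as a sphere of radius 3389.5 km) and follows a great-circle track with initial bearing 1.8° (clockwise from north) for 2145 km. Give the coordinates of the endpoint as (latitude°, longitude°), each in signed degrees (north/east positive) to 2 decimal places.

79.53°, 70.91°

Angular distance δ = d/R = 2145/3389.5 = 0.63284 rad; initial bearing θ = 0.0314 rad.
sin φ₂ = sin φ₁ cos δ + cos φ₁ sin δ cos θ = (0.6863)(0.8064) + (0.7273)(0.5914)(0.9995) = 0.9834, so φ₂ = 79.53°.
Δλ = atan2(sin θ sin δ cos φ₁, cos δ − sin φ₁ sin φ₂) = atan2(0.0135, 0.1315) = 5.869°.
λ₂ = 65.040° + 5.869° = 70.91°.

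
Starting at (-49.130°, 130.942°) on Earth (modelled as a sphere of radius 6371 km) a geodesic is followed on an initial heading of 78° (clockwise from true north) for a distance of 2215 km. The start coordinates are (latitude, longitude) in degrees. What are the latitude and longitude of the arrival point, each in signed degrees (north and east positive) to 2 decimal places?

Angular distance δ = d/R = 2215/6371 = 0.34767 rad; initial bearing θ = 1.3614 rad.
sin φ₂ = sin φ₁ cos δ + cos φ₁ sin δ cos θ = (-0.7562)(0.9402) + (0.6543)(0.3407)(0.2079) = -0.6646, so φ₂ = -41.65°.
Δλ = atan2(sin θ sin δ cos φ₁, cos δ − sin φ₁ sin φ₂) = atan2(0.2181, 0.4376) = 26.488°.
λ₂ = 130.942° + 26.488° = 157.43°.

-41.65°, 157.43°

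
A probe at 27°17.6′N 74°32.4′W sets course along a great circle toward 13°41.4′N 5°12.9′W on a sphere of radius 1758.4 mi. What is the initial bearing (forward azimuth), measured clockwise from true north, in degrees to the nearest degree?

Δλ = 69.325° = 1.2099 rad.
y = sin Δλ · cos φ₂ = (0.9356)(0.9716) = 0.9090
x = cos φ₁ sin φ₂ − sin φ₁ cos φ₂ cos Δλ = (0.8887)(0.2367) − (0.4585)(0.9716)(0.3531) = 0.0530
θ = atan2(y, x) = 86.66°, so the bearing is 87°.

87°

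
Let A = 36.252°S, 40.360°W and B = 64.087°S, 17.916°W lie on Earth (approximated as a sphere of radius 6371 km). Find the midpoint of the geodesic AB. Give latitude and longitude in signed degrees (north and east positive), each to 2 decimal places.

-50.66°, -32.51°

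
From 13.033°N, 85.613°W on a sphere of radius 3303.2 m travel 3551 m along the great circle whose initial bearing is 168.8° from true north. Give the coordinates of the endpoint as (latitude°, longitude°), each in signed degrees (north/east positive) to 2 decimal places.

Angular distance δ = d/R = 3551/3303.2 = 1.07502 rad; initial bearing θ = 2.9461 rad.
sin φ₂ = sin φ₁ cos δ + cos φ₁ sin δ cos θ = (0.2255)(0.4757) + (0.9742)(0.8796)(-0.9810) = -0.7333, so φ₂ = -47.17°.
Δλ = atan2(sin θ sin δ cos φ₁, cos δ − sin φ₁ sin φ₂) = atan2(0.1664, 0.6411) = 14.554°.
λ₂ = -85.613° + 14.554° = -71.06°.

-47.17°, -71.06°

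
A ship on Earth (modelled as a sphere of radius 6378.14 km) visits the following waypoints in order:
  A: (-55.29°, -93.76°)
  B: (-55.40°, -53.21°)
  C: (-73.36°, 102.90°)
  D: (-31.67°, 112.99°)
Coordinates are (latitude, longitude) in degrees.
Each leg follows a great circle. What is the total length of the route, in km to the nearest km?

Leg A→B: central angle 0.3967 rad, distance 2530.2 km.
Leg B→C: central angle 0.8763 rad, distance 5589.2 km.
Leg C→D: central angle 0.7333 rad, distance 4676.9 km.
Total: 2530.2 + 5589.2 + 4676.9 ≈ 12796 km.

12796 km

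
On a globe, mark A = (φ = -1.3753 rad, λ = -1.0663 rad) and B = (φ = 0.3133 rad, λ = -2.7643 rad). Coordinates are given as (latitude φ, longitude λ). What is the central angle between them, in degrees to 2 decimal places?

109.01°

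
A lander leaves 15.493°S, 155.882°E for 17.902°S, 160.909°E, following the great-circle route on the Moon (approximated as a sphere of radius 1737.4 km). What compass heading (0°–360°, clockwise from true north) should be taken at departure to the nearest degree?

With φ₁ = -0.2704, φ₂ = -0.3124, Δλ = 0.0877 rad, the forward-azimuth formula gives
θ = atan2( sin Δλ cos φ₂ , cos φ₁ sin φ₂ − sin φ₁ cos φ₂ cos Δλ ) = atan2(0.0834, -0.0430) = 117.29°.
So the initial bearing is 117°.

117°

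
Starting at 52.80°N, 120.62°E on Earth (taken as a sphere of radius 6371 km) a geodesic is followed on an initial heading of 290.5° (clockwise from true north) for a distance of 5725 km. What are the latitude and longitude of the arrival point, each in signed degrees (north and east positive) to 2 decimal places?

41.43°, 42.80°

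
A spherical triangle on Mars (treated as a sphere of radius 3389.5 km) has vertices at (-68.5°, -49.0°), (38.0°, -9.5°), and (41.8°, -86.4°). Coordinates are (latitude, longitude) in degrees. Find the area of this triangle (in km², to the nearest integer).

17549474 km²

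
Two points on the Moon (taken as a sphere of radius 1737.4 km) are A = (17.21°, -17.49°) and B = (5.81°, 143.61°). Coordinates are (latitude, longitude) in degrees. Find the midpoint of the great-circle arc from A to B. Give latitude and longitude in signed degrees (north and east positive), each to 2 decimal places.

50.91°, 70.02°

The central angle between A and B is δ = 2.6242 rad.
With f = 0.5, the slerp weights are sin((1−f)δ)/sin δ = 1.9546 and sin(fδ)/sin δ = 1.9546.
Weighted sum of the unit vectors: (1.9546)·(0.9111,-0.2871,0.2959) + (1.9546)·(-0.8009,0.5902,0.1012) = (0.2154, 0.5925, 0.7762).
Converting back: φ = atan2(z, √(x²+y²)) = 50.91°, λ = atan2(y, x) = 70.02°.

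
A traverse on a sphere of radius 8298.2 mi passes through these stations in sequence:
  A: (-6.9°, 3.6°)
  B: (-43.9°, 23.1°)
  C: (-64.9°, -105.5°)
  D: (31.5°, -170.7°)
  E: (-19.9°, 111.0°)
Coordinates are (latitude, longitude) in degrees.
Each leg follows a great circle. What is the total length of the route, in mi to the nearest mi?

44093 mi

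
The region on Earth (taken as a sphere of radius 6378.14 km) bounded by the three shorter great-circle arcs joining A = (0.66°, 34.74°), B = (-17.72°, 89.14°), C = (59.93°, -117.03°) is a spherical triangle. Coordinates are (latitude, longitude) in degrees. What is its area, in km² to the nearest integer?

Side lengths (central angles): a = 2.3347, b = 2.0169, c = 0.9873 rad; semiperimeter s = 2.6695.
By l'Huilier's theorem, tan(E/4) = √[tan(s/2) tan((s−a)/2) tan((s−b)/2) tan((s−c)/2)], giving spherical excess E = 1.9038 rad.
Area = E·R² = 1.9038 × (6378.14)² ≈ 77446616 km².

77446616 km²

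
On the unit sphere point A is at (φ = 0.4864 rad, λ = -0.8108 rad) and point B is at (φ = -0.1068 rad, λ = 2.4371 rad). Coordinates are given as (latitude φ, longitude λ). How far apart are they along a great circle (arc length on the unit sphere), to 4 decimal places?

Let φ₁ = 0.4864 rad, φ₂ = -0.1068 rad, and Δλ = -3.0353 rad.
cos c = sin φ₁ sin φ₂ + cos φ₁ cos φ₂ cos Δλ = (0.4674)(-0.1066) + (0.8840)(0.9943)(-0.9944) = -0.92385,
so c = arccos(-0.92385) = 2.74882 rad.
On the unit sphere the arc length equals the central angle: 2.7488.

2.7488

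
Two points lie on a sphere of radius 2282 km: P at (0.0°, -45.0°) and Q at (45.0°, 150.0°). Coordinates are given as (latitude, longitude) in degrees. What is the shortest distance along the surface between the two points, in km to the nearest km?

In radians: φ₁ = 0.0000, φ₂ = 0.7854, Δλ = -165.000° = -2.8798 rad.
Haversine: a = sin²(Δφ/2) + cos φ₁ cos φ₂ sin²(Δλ/2) = 0.1464 + (1.0000)(0.7071)(0.9830) = 0.84151.
Central angle c = 2·arcsin(√a) = 2.32268 rad.
Distance = R·c = 2282 × 2.3227 ≈ 5300 km.

5300 km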